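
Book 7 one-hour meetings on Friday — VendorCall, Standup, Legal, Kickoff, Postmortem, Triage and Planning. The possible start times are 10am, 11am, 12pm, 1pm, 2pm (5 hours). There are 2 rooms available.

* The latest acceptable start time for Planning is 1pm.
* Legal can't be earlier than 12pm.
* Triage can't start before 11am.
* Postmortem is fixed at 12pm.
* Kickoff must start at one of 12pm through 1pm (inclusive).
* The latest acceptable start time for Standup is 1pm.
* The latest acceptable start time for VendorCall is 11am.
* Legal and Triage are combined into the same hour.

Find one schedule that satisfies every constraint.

VendorCall=10am; Standup=10am; Legal=1pm; Postmortem=12pm; Kickoff=12pm; Planning=11am; Triage=1pm

Checking: Legal = Triage = 1pm; Standup=10am in [10am,1pm]; VendorCall=10am in [10am,11am]; Planning=11am in [10am,1pm]; Triage=1pm in [11am,2pm]; Legal=1pm in [12pm,2pm]; Postmortem=12pm in [12pm,12pm]; Kickoff=12pm in [12pm,1pm]; max 2 per hour (cap 2).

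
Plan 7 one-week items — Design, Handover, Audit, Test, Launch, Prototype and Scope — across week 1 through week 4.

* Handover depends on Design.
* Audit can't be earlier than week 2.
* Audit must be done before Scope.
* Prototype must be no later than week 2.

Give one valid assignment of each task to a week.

Launch in week 1, Handover in week 2, Test in week 1, Scope in week 3, Design in week 1, Prototype in week 1, Audit in week 2

Checking: Design(week 1) before Handover(week 2); Audit(week 2) before Scope(week 3); Audit=week 2 in [week 2,week 4]; Prototype=week 1 in [week 1,week 2].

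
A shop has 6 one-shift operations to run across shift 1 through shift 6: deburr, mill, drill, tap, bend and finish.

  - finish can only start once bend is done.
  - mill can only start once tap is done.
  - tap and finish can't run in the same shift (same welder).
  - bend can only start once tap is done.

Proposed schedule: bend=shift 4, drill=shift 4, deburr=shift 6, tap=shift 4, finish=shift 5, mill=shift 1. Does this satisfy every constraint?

Invalid. mill can only start once tap is done.

finish can only start once bend is done — holds.
mill can only start once tap is done — violated.
tap and finish can't run in the same shift (same welder) — holds.
bend can only start once tap is done — violated.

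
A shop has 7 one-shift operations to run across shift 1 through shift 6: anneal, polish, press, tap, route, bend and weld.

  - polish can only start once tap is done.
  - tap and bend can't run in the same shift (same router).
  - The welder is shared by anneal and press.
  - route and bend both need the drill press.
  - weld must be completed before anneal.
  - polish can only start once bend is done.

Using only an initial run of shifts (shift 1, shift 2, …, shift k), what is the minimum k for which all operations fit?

3 shifts

The precedence chain requires at least 2 distinct shifts.
Could 2 shifts be enough, i.e. nothing placed later than shift 2? No: polish must come after tap (at shift 1 or later) → {shift 2}; tap must come before polish (at shift 2 or earlier) → {shift 1}; bend must come before polish (at shift 2 or earlier) → {shift 1}; bend can't share with tap (shift 1) → nothing is left.
So 2 shifts is not enough.
3 works (last occupied shift: shift 3): for example anneal -> shift 2; route -> shift 1; press -> shift 1; polish -> shift 3; tap -> shift 1; bend -> shift 2; weld -> shift 1.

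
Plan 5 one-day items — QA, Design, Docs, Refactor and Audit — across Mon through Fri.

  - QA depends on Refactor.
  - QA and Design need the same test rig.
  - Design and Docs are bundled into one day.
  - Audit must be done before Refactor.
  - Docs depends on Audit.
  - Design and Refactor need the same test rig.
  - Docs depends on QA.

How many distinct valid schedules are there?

5

Splitting on QA: it can be Wed (2), Thu (3). Listing each branch's schedules as (Design, Docs, Refactor, Audit):
QA=Wed: (Thu,Thu,Tue,Mon) (Fri,Fri,Tue,Mon) — 2.
QA=Thu: (Fri,Fri,Tue,Mon) (Fri,Fri,Wed,Mon) (Fri,Fri,Wed,Tue) — 3.
Summing: 2 + 3 = 5.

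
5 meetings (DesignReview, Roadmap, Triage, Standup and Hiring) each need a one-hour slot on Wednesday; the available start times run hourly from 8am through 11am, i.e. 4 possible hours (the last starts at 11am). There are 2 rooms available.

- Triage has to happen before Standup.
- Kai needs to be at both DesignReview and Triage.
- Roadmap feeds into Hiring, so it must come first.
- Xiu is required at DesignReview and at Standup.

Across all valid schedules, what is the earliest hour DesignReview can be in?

DesignReview at 8am is achievable: DesignReview=8am, Standup=10am, Roadmap=8am, Hiring=9am, Triage=9am.

8am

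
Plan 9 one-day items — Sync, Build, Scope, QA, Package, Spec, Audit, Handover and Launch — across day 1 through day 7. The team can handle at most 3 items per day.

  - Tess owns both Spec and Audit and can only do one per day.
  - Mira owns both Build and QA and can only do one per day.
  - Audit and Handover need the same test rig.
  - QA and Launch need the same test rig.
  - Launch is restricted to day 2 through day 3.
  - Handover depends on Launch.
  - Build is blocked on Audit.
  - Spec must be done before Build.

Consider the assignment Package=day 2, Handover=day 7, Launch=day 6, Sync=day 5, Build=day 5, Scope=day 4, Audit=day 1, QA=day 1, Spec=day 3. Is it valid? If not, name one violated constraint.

The team can handle at most 3 items per day — holds.
Handover depends on Launch — holds.
QA and Launch need the same test rig — holds.
Spec must be done before Build — holds.
Launch is restricted to day 2 through day 3 — violated.
Audit and Handover need the same test rig — holds.
Mira owns both Build and QA and can only do one per day — holds.
Tess owns both Spec and Audit and can only do one per day — holds.
Build is blocked on Audit — holds.

Invalid. Launch is restricted to day 2 through day 3.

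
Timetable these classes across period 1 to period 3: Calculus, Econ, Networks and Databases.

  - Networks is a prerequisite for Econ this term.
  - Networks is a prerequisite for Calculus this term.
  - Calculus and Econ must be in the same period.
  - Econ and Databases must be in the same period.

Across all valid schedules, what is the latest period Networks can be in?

Downstream work caps Networks at period 2.
Networks at period 2 is achievable: Databases in period 3, Econ in period 3, Networks in period 2, Calculus in period 3.

period 2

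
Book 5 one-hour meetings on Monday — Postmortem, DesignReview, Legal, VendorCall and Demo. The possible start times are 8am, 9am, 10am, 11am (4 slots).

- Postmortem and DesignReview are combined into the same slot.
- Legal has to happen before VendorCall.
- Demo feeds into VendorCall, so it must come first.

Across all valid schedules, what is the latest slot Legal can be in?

10am

Downstream work caps Legal at 10am.
Legal at 10am is achievable: Postmortem -> 8am; VendorCall -> 11am; Demo -> 8am; Legal -> 10am; DesignReview -> 8am.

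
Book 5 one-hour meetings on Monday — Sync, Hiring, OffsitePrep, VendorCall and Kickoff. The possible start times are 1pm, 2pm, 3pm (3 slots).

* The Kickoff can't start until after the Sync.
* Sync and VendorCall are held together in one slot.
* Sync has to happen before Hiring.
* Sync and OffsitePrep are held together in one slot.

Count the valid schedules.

Splitting on Sync: it can be 1pm (4), 2pm (1). Listing each branch's schedules as (Hiring, OffsitePrep, VendorCall, Kickoff):
Sync=1pm: (2pm,1pm,1pm,2pm) (2pm,1pm,1pm,3pm) (3pm,1pm,1pm,2pm) (3pm,1pm,1pm,3pm) — 4.
Sync=2pm: (3pm,2pm,2pm,3pm) — 1.
Summing: 4 + 1 = 5.

5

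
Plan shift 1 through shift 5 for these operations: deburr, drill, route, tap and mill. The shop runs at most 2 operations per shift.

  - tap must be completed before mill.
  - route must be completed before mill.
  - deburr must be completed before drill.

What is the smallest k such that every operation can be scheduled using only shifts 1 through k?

The precedence chain requires at least 2 distinct shifts.
With at most 2 per shift and 5 operations, at least 3 shifts are needed.
3 works (last occupied shift: shift 3): for example drill -> shift 3, deburr -> shift 2, tap -> shift 1, route -> shift 1, mill -> shift 2.

3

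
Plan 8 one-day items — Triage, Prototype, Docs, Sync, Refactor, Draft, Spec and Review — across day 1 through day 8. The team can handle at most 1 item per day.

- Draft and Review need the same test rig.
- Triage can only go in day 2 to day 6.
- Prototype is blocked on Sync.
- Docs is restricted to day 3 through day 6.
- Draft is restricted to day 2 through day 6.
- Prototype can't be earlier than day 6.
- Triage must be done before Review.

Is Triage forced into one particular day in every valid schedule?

Triage can be day 2 (e.g. Sync -> day 1, Draft -> day 4, Prototype -> day 6, Triage -> day 2, Refactor -> day 7, Spec -> day 8, Review -> day 5, Docs -> day 3) or day 3 (e.g. Refactor in day 7; Spec in day 8; Sync in day 1; Review in day 5; Prototype in day 6; Docs in day 4; Triage in day 3; Draft in day 2).

No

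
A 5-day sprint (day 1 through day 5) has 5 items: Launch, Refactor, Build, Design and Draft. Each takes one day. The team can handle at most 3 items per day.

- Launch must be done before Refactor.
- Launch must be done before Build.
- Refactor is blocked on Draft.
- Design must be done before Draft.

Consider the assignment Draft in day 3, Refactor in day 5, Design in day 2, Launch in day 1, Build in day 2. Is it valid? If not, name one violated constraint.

Design must be done before Draft — holds.
Launch must be done before Refactor — holds.
Refactor is blocked on Draft — holds.
Launch must be done before Build — holds.
The team can handle at most 3 items per day — holds.

Yes, all constraints hold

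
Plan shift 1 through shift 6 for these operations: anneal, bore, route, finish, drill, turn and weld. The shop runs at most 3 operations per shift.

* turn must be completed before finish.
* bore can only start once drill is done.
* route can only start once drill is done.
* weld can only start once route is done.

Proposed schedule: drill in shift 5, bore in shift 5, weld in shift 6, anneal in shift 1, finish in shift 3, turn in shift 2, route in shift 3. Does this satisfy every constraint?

turn must be completed before finish — holds.
route can only start once drill is done — violated.
The shop runs at most 3 operations per shift — holds.
weld can only start once route is done — holds.
bore can only start once drill is done — violated.

No. route can only start once drill is done is not satisfied.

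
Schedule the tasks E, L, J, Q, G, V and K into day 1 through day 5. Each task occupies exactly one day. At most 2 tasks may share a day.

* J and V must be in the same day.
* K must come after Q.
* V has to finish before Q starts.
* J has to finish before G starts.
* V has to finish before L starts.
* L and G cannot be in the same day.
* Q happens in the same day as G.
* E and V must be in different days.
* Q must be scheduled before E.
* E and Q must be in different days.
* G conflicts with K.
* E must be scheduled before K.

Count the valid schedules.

Splitting on E: it can be day 3 (6), day 4 (8). Listing each branch's schedules as (L, J, Q, G, V, K) by day number:
E=day 3: (3,1,2,2,1,4) (3,1,2,2,1,5) (4,1,2,2,1,4) (4,1,2,2,1,5) (5,1,2,2,1,4) (5,1,2,2,1,5) — 6.
E=day 4: (2,1,3,3,1,5) (3,1,2,2,1,5) (4,1,2,2,1,5) (4,1,3,3,1,5) (4,2,3,3,2,5) (5,1,2,2,1,5) (5,1,3,3,1,5) (5,2,3,3,2,5) — 8.
Summing: 6 + 8 = 14.

14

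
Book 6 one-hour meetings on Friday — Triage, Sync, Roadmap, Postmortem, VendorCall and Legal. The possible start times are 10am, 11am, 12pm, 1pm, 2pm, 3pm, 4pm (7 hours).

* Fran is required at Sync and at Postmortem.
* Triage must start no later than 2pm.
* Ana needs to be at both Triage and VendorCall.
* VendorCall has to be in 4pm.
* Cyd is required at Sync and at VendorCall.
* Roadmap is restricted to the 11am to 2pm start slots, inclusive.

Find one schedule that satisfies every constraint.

Triage=10am; Postmortem=11am; Roadmap=11am; Sync=10am; VendorCall=4pm; Legal=10am

Checking: Triage(10am) != VendorCall(4pm); Sync(10am) != VendorCall(4pm); Sync(10am) != Postmortem(11am); Triage=10am in [10am,2pm]; Roadmap=11am in [11am,2pm]; VendorCall=4pm in [4pm,4pm].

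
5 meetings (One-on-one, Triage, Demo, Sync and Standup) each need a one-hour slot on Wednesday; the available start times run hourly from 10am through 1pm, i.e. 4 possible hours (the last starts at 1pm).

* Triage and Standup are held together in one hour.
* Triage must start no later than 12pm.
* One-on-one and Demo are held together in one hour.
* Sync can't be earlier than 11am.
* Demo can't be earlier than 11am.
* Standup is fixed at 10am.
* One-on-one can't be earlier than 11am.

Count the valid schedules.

9

Splitting on One-on-one: it can be 11am (3), 12pm (3), 1pm (3). Listing each branch's schedules as (Triage, Demo, Sync, Standup):
One-on-one=11am: (10am,11am,11am,10am) (10am,11am,12pm,10am) (10am,11am,1pm,10am) — 3.
One-on-one=12pm: (10am,12pm,11am,10am) (10am,12pm,12pm,10am) (10am,12pm,1pm,10am) — 3.
One-on-one=1pm: (10am,1pm,11am,10am) (10am,1pm,12pm,10am) (10am,1pm,1pm,10am) — 3.
Summing: 3 + 3 + 3 = 9.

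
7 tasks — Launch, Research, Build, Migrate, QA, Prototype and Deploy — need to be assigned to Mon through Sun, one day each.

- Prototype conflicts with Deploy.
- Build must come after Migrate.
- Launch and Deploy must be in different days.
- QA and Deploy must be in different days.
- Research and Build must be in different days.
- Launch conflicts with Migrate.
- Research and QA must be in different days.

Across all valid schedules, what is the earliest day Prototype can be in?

Mon

Prototype at Mon is achievable: Research=Mon; Prototype=Mon; QA=Tue; Build=Tue; Launch=Tue; Migrate=Mon; Deploy=Wed.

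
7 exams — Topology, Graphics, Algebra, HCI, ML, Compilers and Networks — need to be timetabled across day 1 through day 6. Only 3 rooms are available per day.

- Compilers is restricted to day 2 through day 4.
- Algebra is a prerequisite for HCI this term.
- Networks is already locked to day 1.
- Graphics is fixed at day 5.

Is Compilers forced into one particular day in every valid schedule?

No

Compilers can be day 2 (e.g. ML -> day 2; Networks -> day 1; Topology -> day 1; Compilers -> day 2; HCI -> day 2; Graphics -> day 5; Algebra -> day 1) or day 3 (e.g. Algebra=day 1; Graphics=day 5; HCI=day 2; Networks=day 1; Topology=day 1; ML=day 2; Compilers=day 3).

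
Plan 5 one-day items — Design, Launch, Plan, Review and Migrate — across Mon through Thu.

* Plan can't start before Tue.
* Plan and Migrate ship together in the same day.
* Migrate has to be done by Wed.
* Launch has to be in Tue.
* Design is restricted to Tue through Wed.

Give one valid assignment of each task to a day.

Design -> Tue, Launch -> Tue, Migrate -> Tue, Review -> Mon, Plan -> Tue

Checking: Plan = Migrate = Tue; Design=Tue in [Tue,Wed]; Migrate=Tue in [Mon,Wed]; Launch=Tue in [Tue,Tue]; Plan=Tue in [Tue,Thu].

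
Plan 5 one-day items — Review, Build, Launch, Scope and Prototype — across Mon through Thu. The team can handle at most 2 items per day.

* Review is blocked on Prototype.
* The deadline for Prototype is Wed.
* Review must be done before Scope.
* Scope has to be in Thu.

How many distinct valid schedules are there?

39

Splitting on Review: it can be Tue (13), Wed (26). Listing each branch's schedules as (Build, Launch, Scope, Prototype):
Review=Tue: (Mon,Tue,Thu,Mon) (Mon,Wed,Thu,Mon) (Mon,Thu,Thu,Mon) (Tue,Mon,Thu,Mon) (Tue,Wed,Thu,Mon) (Tue,Thu,Thu,Mon) (Wed,Mon,Thu,Mon) (Wed,Tue,Thu,Mon) (Wed,Wed,Thu,Mon) (Wed,Thu,Thu,Mon) (Thu,Mon,Thu,Mon) (Thu,Tue,Thu,Mon) (Thu,Wed,Thu,Mon) — 13.
Review=Wed: (Mon,Mon,Thu,Tue) (Mon,Tue,Thu,Mon) (Mon,Tue,Thu,Tue) (Mon,Wed,Thu,Mon) (Mon,Wed,Thu,Tue) (Mon,Thu,Thu,Mon) (Mon,Thu,Thu,Tue) (Tue,Mon,Thu,Mon) (Tue,Mon,Thu,Tue) (Tue,Tue,Thu,Mon) (Tue,Wed,Thu,Mon) (Tue,Wed,Thu,Tue) (Tue,Thu,Thu,Mon) (Tue,Thu,Thu,Tue) (Wed,Mon,Thu,Mon) (Wed,Mon,Thu,Tue) (Wed,Tue,Thu,Mon) (Wed,Tue,Thu,Tue) (Wed,Thu,Thu,Mon) (Wed,Thu,Thu,Tue) (Thu,Mon,Thu,Mon) (Thu,Mon,Thu,Tue) (Thu,Tue,Thu,Mon) (Thu,Tue,Thu,Tue) (Thu,Wed,Thu,Mon) (Thu,Wed,Thu,Tue) — 26.
Summing: 13 + 26 = 39.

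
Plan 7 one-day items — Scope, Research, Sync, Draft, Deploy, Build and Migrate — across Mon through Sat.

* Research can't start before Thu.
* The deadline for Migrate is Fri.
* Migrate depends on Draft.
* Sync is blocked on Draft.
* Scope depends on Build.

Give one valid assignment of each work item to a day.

Deploy -> Mon; Draft -> Mon; Migrate -> Tue; Research -> Thu; Sync -> Tue; Build -> Mon; Scope -> Tue

Checking: Draft(Mon) before Sync(Tue); Build(Mon) before Scope(Tue); Draft(Mon) before Migrate(Tue); Research=Thu in [Thu,Sat]; Migrate=Tue in [Mon,Fri].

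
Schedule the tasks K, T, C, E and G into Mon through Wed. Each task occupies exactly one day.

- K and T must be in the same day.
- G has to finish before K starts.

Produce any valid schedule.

E=Mon; T=Tue; C=Mon; G=Mon; K=Tue

Checking: G(Mon) before K(Tue); K = T = Tue.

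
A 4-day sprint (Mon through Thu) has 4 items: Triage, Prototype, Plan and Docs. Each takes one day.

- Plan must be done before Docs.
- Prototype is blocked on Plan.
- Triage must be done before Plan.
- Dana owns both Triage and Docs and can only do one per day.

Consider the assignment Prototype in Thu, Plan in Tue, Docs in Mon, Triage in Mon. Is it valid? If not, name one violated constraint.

Dana owns both Triage and Docs and can only do one per day — violated.
Plan must be done before Docs — violated.
Prototype is blocked on Plan — holds.
Triage must be done before Plan — holds.

Invalid. Dana owns both Triage and Docs and can only do one per day.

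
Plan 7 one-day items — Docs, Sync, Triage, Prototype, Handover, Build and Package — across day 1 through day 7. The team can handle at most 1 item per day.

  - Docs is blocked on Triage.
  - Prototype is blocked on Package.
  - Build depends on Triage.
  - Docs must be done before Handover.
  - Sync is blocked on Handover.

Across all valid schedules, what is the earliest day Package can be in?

Downstream work caps Package at day 6.
Package at day 1 is achievable: Build in day 7; Prototype in day 6; Sync in day 5; Handover in day 4; Package in day 1; Docs in day 3; Triage in day 2.

day 1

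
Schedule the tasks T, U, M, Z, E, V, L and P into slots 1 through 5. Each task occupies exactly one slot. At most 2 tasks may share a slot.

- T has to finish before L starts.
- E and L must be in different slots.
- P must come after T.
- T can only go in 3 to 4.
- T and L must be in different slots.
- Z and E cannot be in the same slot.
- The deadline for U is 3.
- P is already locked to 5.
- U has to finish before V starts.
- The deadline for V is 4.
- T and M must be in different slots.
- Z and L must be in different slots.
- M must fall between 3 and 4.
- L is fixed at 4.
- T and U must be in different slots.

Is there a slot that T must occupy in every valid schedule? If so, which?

3

T's window is 3–4.
L is fixed at 4, and T can't share a slot with L.
So T must be 3.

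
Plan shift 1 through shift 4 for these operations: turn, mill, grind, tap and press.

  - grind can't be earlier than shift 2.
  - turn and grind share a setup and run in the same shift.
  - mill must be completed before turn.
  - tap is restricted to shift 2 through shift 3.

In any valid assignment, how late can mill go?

shift 3

Downstream work caps mill at shift 3.
mill at shift 3 is achievable: press -> shift 1; grind -> shift 4; turn -> shift 4; tap -> shift 2; mill -> shift 3.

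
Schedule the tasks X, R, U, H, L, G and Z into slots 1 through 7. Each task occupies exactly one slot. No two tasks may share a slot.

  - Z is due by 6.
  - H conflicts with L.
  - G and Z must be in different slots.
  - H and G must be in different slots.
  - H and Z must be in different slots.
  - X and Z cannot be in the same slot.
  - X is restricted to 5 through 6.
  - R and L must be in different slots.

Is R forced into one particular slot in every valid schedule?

R can be 1 (e.g. X -> 5; H -> 4; L -> 6; G -> 7; U -> 3; Z -> 2; R -> 1) or 2 (e.g. R=2; U=3; Z=1; G=7; X=5; L=6; H=4).

No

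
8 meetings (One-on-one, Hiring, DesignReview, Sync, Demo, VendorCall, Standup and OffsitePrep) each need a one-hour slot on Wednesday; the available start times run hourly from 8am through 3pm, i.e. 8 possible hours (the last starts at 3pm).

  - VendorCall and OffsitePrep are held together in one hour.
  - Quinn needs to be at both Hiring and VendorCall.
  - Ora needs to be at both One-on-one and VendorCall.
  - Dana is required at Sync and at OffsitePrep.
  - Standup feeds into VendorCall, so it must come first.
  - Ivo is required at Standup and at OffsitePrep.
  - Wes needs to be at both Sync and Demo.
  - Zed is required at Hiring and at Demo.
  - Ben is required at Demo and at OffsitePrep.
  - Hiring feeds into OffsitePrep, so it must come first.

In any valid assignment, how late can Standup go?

2pm

Downstream work caps Standup at 2pm.
Standup at 2pm is achievable: OffsitePrep in 3pm, VendorCall in 3pm, Standup in 2pm, One-on-one in 8am, Sync in 8am, Hiring in 8am, DesignReview in 8am, Demo in 9am.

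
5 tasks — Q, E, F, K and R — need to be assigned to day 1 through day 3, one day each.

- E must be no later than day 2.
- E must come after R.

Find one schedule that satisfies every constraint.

E in day 2; R in day 1; Q in day 1; K in day 1; F in day 1

Checking: R(day 1) before E(day 2); E=day 2 in [day 1,day 2].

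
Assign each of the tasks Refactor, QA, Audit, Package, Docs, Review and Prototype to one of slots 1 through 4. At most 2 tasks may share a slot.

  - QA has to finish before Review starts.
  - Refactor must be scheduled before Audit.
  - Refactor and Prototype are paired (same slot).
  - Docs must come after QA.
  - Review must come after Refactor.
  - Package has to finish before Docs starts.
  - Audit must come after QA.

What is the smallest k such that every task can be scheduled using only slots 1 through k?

The precedence chain requires at least 2 distinct slots.
With at most 2 per slot and 7 tasks, at least 4 slots are needed.
4 works (last occupied slot: 4): for example Refactor=2; Docs=3; Package=1; Prototype=2; QA=1; Audit=3; Review=4.

4 slots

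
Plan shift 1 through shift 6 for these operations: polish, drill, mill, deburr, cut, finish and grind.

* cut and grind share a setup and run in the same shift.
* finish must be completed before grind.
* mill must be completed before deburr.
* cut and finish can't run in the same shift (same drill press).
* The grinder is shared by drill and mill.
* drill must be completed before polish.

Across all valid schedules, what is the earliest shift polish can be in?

Precedence pushes polish to at least shift 2.
polish at shift 2 is achievable: polish -> shift 2, grind -> shift 2, drill -> shift 1, cut -> shift 2, deburr -> shift 3, mill -> shift 2, finish -> shift 1.

shift 2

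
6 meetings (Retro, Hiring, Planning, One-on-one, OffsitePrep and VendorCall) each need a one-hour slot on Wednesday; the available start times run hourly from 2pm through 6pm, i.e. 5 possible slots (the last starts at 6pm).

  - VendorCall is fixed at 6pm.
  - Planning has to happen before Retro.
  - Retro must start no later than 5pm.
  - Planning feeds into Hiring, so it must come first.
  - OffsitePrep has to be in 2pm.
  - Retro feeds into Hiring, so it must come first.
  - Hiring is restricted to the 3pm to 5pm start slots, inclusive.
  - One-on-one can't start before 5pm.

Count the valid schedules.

Splitting on Retro: it can be 3pm (4), 4pm (4). Listing each branch's schedules as (Hiring, Planning, One-on-one, OffsitePrep, VendorCall):
Retro=3pm: (4pm,2pm,5pm,2pm,6pm) (4pm,2pm,6pm,2pm,6pm) (5pm,2pm,5pm,2pm,6pm) (5pm,2pm,6pm,2pm,6pm) — 4.
Retro=4pm: (5pm,2pm,5pm,2pm,6pm) (5pm,2pm,6pm,2pm,6pm) (5pm,3pm,5pm,2pm,6pm) (5pm,3pm,6pm,2pm,6pm) — 4.
Summing: 4 + 4 = 8.

8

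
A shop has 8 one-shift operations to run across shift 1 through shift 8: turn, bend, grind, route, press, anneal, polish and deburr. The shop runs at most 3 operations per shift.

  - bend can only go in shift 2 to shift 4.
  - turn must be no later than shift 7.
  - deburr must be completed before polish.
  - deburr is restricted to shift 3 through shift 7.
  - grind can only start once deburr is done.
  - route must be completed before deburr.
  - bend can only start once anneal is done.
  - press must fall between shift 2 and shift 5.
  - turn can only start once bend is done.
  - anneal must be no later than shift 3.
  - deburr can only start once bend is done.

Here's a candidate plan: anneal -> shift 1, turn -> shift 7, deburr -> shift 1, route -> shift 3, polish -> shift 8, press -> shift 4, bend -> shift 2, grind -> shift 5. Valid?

No. route must be completed before deburr is not satisfied.

grind can only start once deburr is done — holds.
route must be completed before deburr — violated.
turn must be no later than shift 7 — holds.
deburr is restricted to shift 3 through shift 7 — violated.
deburr must be completed before polish — holds.
turn can only start once bend is done — holds.
bend can only go in shift 2 to shift 4 — holds.
press must fall between shift 2 and shift 5 — holds.
bend can only start once anneal is done — holds.
anneal must be no later than shift 3 — holds.
The shop runs at most 3 operations per shift — holds.
deburr can only start once bend is done — violated.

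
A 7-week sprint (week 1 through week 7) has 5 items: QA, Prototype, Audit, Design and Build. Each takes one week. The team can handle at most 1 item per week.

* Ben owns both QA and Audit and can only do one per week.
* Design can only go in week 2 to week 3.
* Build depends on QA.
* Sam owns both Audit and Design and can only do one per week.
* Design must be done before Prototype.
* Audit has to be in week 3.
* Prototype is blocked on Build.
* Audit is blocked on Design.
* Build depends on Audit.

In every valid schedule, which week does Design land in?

week 2

Design's window is week 2–week 3.
Audit is fixed at week 3, and Design can't share a week with Audit.
So Design must be week 2.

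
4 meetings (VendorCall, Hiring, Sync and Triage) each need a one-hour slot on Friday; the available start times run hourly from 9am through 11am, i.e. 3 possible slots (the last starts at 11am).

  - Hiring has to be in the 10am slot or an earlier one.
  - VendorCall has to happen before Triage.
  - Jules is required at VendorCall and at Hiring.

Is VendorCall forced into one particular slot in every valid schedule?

No

VendorCall can be 9am (e.g. Hiring in 10am; VendorCall in 9am; Triage in 10am; Sync in 9am) or 10am (e.g. VendorCall -> 10am; Sync -> 9am; Triage -> 11am; Hiring -> 9am).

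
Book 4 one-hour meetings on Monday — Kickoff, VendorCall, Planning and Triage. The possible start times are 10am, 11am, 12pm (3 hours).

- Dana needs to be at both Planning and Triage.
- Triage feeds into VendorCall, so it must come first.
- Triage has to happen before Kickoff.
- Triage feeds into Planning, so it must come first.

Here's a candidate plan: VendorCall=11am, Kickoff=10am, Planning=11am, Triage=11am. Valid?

Invalid. Triage has to happen before Kickoff.

Triage has to happen before Kickoff — violated.
Dana needs to be at both Planning and Triage — violated.
Triage feeds into VendorCall, so it must come first — violated.
Triage feeds into Planning, so it must come first — violated.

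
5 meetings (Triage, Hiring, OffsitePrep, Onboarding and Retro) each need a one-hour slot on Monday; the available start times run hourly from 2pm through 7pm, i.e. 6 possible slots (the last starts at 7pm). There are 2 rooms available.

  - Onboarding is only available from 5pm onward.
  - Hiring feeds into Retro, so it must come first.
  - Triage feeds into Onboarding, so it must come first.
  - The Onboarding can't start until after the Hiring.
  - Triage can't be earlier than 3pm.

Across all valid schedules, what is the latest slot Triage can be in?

6pm

Triage is available from 3pm; downstream work caps Triage at 6pm.
Triage at 6pm is achievable: Triage in 6pm; Hiring in 2pm; OffsitePrep in 2pm; Onboarding in 7pm; Retro in 3pm.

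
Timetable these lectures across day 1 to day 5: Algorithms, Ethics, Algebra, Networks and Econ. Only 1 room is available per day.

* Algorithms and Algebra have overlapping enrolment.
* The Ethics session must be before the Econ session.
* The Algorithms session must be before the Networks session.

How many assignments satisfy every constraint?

Splitting on Algorithms: it can be day 1 (12), day 2 (9), day 3 (6), day 4 (3). Listing each branch's schedules as (Ethics, Algebra, Networks, Econ) by day number:
Algorithms=day 1: (2,3,4,5) (2,3,5,4) (2,4,3,5) (2,4,5,3) (2,5,3,4) (2,5,4,3) (3,2,4,5) (3,2,5,4) (3,4,2,5) (3,5,2,4) (4,2,3,5) (4,3,2,5) — 12.
Algorithms=day 2: (1,3,4,5) (1,3,5,4) (1,4,3,5) (1,4,5,3) (1,5,3,4) (1,5,4,3) (3,1,4,5) (3,1,5,4) (4,1,3,5) — 9.
Algorithms=day 3: (1,2,4,5) (1,2,5,4) (1,4,5,2) (1,5,4,2) (2,1,4,5) (2,1,5,4) — 6.
Algorithms=day 4: (1,2,5,3) (1,3,5,2) (2,1,5,3) — 3.
Summing: 12 + 9 + 6 + 3 = 30.

30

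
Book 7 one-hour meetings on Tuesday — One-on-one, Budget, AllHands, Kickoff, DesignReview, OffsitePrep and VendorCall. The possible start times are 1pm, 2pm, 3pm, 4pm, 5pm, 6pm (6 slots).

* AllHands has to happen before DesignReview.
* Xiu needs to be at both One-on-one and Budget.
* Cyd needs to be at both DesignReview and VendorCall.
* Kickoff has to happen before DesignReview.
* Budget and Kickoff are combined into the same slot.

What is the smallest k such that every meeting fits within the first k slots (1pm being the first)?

2

The precedence chain requires at least 2 distinct slots.
2 works (last occupied slot: 2pm): for example VendorCall in 1pm, Kickoff in 1pm, AllHands in 1pm, OffsitePrep in 1pm, Budget in 1pm, DesignReview in 2pm, One-on-one in 2pm.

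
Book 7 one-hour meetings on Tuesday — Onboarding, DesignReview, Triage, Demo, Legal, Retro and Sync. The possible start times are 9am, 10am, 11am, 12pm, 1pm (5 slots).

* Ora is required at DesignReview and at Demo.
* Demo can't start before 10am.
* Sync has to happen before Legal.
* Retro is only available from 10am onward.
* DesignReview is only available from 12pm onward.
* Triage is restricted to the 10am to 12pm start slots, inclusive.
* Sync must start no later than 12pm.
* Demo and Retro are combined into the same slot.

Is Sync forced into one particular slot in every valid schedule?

No

Sync can be 9am (e.g. Legal=10am, Demo=10am, Retro=10am, DesignReview=12pm, Sync=9am, Onboarding=9am, Triage=10am) or 10am (e.g. Onboarding=9am; Demo=10am; Triage=10am; DesignReview=12pm; Legal=11am; Retro=10am; Sync=10am).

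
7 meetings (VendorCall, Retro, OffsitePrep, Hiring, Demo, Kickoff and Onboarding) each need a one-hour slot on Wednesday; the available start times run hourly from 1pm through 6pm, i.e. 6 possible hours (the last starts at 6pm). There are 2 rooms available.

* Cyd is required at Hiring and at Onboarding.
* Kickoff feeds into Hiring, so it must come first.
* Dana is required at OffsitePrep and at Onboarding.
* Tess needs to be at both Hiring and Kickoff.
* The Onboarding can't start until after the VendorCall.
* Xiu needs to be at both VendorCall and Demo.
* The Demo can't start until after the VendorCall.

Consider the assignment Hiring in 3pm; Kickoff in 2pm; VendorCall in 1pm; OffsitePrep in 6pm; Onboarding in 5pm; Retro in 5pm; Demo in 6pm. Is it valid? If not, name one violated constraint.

Xiu needs to be at both VendorCall and Demo — holds.
Cyd is required at Hiring and at Onboarding — holds.
The Onboarding can't start until after the VendorCall — holds.
Kickoff feeds into Hiring, so it must come first — holds.
There are 2 rooms available — holds.
Tess needs to be at both Hiring and Kickoff — holds.
Dana is required at OffsitePrep and at Onboarding — holds.
The Demo can't start until after the VendorCall — holds.

Yes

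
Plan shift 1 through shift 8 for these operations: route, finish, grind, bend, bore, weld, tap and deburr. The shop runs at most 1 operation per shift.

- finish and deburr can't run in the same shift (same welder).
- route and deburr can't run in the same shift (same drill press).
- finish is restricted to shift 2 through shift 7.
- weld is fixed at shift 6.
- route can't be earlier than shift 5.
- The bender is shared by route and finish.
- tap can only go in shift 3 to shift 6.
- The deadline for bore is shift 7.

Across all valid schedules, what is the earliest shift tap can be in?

Tap is available from shift 3; tap's own window allows nothing later than shift 6.
tap at shift 3 is achievable: bore in shift 1; finish in shift 2; deburr in shift 8; tap in shift 3; bend in shift 7; route in shift 5; weld in shift 6; grind in shift 4.

shift 3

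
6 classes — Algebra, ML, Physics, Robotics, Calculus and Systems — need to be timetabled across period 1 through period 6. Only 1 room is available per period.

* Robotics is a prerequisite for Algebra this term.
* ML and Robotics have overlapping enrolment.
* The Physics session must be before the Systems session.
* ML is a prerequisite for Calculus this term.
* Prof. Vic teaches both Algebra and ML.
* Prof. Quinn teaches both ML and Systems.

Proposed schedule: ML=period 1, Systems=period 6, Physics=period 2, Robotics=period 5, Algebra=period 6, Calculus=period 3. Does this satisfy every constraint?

Prof. Vic teaches both Algebra and ML — holds.
Robotics is a prerequisite for Algebra this term — holds.
Prof. Quinn teaches both ML and Systems — holds.
Only 1 room is available per period — violated.
ML and Robotics have overlapping enrolment — holds.
The Physics session must be before the Systems session — holds.
ML is a prerequisite for Calculus this term — holds.

Invalid. Only 1 room is available per period.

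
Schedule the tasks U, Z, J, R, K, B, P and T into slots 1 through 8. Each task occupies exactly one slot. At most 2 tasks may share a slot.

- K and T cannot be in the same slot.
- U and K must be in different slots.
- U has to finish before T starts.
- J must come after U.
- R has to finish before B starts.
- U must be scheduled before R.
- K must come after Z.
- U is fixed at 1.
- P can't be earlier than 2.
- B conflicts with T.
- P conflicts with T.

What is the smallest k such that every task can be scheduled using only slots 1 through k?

The precedence chain requires at least 3 distinct slots.
With at most 2 per slot and 8 tasks, at least 4 slots are needed.
4 works (last occupied slot: 4): for example J in 3, B in 4, P in 2, T in 3, K in 4, R in 2, Z in 1, U in 1.

4 slots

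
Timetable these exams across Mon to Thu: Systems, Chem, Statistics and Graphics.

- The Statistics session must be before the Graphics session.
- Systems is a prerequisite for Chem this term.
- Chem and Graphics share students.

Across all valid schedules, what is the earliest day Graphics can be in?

Precedence pushes Graphics to at least Tue.
Graphics at Tue is achievable: Graphics in Tue; Statistics in Mon; Systems in Mon; Chem in Wed.

Tue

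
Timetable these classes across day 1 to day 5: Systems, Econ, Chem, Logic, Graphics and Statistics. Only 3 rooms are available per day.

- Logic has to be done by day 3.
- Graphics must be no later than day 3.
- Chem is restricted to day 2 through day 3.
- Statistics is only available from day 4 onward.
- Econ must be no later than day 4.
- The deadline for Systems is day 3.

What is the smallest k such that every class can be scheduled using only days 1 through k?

With at most 3 per day and 6 classes, at least 2 days are needed.
Statistics can't be placed before day 4, so the schedule must run through at least day 4.
4 works (last occupied day: day 4): for example Chem -> day 2, Statistics -> day 4, Logic -> day 1, Systems -> day 1, Econ -> day 2, Graphics -> day 1.

4 days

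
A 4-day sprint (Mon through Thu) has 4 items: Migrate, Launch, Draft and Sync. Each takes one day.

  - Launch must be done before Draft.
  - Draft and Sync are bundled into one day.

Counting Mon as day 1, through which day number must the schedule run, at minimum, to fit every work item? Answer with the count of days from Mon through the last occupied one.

2 days

The precedence chain requires at least 2 distinct days.
2 works (last occupied day: Tue): for example Draft in Tue; Migrate in Mon; Launch in Mon; Sync in Tue.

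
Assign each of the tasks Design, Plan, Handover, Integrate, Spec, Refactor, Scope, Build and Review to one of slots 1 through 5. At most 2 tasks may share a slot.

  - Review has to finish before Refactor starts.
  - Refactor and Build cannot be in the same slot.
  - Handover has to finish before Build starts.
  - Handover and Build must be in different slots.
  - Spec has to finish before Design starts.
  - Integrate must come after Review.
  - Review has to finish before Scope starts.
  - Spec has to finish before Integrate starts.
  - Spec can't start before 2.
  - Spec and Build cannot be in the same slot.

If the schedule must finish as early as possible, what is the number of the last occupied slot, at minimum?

The precedence chain requires at least 2 distinct slots.
With at most 2 per slot and 9 tasks, at least 5 slots are needed.
Propagating the time windows through the other constraints, Design can't land before 3, so the schedule must run through at least slot 3.
5 works (last occupied slot: 5): for example Review -> 1, Plan -> 5, Build -> 4, Spec -> 2, Scope -> 4, Handover -> 1, Integrate -> 3, Refactor -> 2, Design -> 3.

slot 5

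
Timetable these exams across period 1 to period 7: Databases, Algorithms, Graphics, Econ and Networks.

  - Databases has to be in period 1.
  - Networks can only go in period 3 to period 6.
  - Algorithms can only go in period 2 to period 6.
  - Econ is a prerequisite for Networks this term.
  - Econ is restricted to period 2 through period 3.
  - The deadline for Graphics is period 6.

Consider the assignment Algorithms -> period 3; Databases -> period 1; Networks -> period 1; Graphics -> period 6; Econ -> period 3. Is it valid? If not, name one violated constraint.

Invalid. Networks can only go in period 3 to period 6.

Econ is a prerequisite for Networks this term — violated.
Algorithms can only go in period 2 to period 6 — holds.
Econ is restricted to period 2 through period 3 — holds.
The deadline for Graphics is period 6 — holds.
Networks can only go in period 3 to period 6 — violated.
Databases has to be in period 1 — holds.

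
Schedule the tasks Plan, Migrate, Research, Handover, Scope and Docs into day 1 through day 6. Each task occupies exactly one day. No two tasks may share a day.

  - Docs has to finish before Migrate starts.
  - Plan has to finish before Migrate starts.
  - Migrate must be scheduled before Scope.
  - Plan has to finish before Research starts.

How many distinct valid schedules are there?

42

Splitting on Plan: it can be day 1 (20), day 2 (16), day 3 (6). Listing each branch's schedules as (Migrate, Research, Handover, Scope, Docs) by day number:
Plan=day 1: (3,4,5,6,2) (3,4,6,5,2) (3,5,4,6,2) (3,5,6,4,2) (3,6,4,5,2) (3,6,5,4,2) (4,2,5,6,3) (4,2,6,5,3) (4,3,5,6,2) (4,3,6,5,2) (4,5,2,6,3) (4,5,3,6,2) (4,6,2,5,3) (4,6,3,5,2) (5,2,3,6,4) (5,2,4,6,3) (5,3,2,6,4) (5,3,4,6,2) (5,4,2,6,3) (5,4,3,6,2) — 20.
Plan=day 2: (3,4,5,6,1) (3,4,6,5,1) (3,5,4,6,1) (3,5,6,4,1) (3,6,4,5,1) (3,6,5,4,1) (4,3,5,6,1) (4,3,6,5,1) (4,5,1,6,3) (4,5,3,6,1) (4,6,1,5,3) (4,6,3,5,1) (5,3,1,6,4) (5,3,4,6,1) (5,4,1,6,3) (5,4,3,6,1) — 16.
Plan=day 3: (4,5,1,6,2) (4,5,2,6,1) (4,6,1,5,2) (4,6,2,5,1) (5,4,1,6,2) (5,4,2,6,1) — 6.
Summing: 20 + 16 + 6 = 42.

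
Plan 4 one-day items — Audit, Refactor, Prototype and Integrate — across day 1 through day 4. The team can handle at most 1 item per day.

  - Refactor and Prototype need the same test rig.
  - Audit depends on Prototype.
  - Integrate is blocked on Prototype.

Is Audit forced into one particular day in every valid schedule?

No

Audit can be day 2 (e.g. Audit=day 2, Prototype=day 1, Integrate=day 3, Refactor=day 4) or day 3 (e.g. Integrate in day 2; Audit in day 3; Prototype in day 1; Refactor in day 4).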